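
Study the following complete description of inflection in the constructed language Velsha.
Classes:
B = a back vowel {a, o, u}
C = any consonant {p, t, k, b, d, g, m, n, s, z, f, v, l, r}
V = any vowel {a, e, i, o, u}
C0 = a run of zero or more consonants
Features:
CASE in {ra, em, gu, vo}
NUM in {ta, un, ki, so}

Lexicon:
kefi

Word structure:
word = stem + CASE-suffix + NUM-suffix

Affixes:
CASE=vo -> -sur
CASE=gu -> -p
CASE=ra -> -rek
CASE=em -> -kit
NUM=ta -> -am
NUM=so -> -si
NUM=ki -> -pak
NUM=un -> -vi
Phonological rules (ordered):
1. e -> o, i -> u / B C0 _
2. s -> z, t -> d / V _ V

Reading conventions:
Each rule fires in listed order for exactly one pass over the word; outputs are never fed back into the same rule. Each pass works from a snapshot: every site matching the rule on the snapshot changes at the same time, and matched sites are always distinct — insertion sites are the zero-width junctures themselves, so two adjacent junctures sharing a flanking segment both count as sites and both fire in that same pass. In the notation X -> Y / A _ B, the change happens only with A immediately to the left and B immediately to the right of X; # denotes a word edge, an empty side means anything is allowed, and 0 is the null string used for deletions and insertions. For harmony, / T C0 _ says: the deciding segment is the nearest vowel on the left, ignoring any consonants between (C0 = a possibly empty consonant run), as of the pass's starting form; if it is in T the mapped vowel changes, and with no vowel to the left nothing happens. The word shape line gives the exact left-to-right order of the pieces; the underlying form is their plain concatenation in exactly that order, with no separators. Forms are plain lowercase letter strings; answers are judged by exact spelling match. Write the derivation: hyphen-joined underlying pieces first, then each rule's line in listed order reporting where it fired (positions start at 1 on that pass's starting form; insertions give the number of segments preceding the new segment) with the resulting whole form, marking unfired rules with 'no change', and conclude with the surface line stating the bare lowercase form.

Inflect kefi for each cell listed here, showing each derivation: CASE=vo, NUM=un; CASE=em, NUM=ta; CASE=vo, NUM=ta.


cell CASE=vo, NUM=un:
underlying: kefi-sur-vi
1. e -> o, i -> u / B C0 _: fires at position(s) 9: kefisurvu
2. s -> z, t -> d / V _ V: fires at position(s) 5: kefizurvu
surface: kefizurvu

cell CASE=em, NUM=ta:
underlying: kefi-kit-am
1. e -> o, i -> u / B C0 _: no change
2. s -> z, t -> d / V _ V: fires at position(s) 7: kefikidam
surface: kefikidam

cell CASE=vo, NUM=ta:
underlying: kefi-sur-am
1. e -> o, i -> u / B C0 _: no change
2. s -> z, t -> d / V _ V: fires at position(s) 5: kefizuram
surface: kefizuram


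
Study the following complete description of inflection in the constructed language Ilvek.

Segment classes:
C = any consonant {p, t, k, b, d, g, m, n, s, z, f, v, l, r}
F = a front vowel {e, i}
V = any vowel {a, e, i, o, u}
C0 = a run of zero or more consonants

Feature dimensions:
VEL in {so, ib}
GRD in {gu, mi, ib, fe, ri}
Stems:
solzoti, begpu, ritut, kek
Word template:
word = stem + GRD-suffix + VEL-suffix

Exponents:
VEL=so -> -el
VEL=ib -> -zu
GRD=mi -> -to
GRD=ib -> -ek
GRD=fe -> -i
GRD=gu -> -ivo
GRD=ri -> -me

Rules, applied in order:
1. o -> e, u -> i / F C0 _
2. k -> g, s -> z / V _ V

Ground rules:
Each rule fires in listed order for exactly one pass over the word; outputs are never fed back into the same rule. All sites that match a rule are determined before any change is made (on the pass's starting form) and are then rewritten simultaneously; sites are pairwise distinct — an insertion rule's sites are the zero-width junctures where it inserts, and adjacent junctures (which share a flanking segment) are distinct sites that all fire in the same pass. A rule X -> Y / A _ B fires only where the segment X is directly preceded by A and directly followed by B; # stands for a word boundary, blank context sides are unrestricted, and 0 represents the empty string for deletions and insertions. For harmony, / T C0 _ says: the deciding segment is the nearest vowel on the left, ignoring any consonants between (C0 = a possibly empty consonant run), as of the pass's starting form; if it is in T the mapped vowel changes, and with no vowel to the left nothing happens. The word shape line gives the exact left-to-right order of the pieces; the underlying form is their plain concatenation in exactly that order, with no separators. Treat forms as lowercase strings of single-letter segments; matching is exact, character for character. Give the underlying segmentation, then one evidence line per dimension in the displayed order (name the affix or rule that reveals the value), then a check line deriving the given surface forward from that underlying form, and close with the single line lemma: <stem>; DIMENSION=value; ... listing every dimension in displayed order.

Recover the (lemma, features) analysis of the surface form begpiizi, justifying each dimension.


underlying: begpu-i-zu
VEL=ib - signalled by the affix -zu
GRD=fe - signalled by the affix -i
check: begpuizu -> begpiizi -> begpiizi
lemma: begpu; VEL=ib; GRD=fe


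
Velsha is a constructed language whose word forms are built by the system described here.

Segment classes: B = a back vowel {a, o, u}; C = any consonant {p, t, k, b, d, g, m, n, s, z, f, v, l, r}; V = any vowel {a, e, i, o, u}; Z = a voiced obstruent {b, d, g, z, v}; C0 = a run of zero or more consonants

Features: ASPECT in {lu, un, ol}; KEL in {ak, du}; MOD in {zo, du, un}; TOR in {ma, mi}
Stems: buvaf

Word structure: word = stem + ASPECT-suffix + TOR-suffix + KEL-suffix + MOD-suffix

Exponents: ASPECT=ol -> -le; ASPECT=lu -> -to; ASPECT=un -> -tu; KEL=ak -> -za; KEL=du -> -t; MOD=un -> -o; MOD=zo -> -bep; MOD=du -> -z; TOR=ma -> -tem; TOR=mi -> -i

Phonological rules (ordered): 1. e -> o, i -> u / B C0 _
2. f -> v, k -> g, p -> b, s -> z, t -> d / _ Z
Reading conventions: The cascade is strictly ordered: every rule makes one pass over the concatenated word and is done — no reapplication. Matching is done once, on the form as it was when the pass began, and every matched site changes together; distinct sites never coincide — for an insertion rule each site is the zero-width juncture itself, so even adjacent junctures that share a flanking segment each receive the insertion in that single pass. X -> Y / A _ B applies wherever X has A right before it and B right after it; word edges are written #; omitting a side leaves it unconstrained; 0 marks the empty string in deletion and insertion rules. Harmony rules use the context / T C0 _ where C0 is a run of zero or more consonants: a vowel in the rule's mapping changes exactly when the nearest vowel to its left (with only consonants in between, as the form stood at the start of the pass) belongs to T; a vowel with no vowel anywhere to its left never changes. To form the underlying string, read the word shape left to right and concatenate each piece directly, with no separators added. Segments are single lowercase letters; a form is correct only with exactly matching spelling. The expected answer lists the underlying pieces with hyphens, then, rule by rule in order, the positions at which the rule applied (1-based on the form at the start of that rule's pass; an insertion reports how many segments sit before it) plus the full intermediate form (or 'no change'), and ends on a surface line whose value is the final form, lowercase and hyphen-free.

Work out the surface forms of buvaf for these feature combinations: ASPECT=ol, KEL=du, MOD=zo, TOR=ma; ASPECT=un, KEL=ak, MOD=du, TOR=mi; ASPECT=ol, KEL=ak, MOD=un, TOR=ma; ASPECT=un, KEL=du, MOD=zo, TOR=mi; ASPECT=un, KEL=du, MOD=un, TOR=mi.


cell ASPECT=ol, KEL=du, MOD=zo, TOR=ma:
underlying: buvaf-le-tem-t-bep
1. e -> o, i -> u / B C0 _: fires at position(s) 7: buvaflotemtbep
2. f -> v, k -> g, p -> b, s -> z, t -> d / _ Z: fires at position(s) 11: buvaflotemdbep
surface: buvaflotemdbep

cell ASPECT=un, KEL=ak, MOD=du, TOR=mi:
underlying: buvaf-tu-i-za-z
1. e -> o, i -> u / B C0 _: fires at position(s) 8: buvaftuuzaz
2. f -> v, k -> g, p -> b, s -> z, t -> d / _ Z: no change
surface: buvaftuuzaz

cell ASPECT=ol, KEL=ak, MOD=un, TOR=ma:
underlying: buvaf-le-tem-za-o
1. e -> o, i -> u / B C0 _: fires at position(s) 7: buvaflotemzao
2. f -> v, k -> g, p -> b, s -> z, t -> d / _ Z: no change
surface: buvaflotemzao

cell ASPECT=un, KEL=du, MOD=zo, TOR=mi:
underlying: buvaf-tu-i-t-bep
1. e -> o, i -> u / B C0 _: fires at position(s) 8: buvaftuutbep
2. f -> v, k -> g, p -> b, s -> z, t -> d / _ Z: fires at position(s) 9: buvaftuudbep
surface: buvaftuudbep

cell ASPECT=un, KEL=du, MOD=un, TOR=mi:
underlying: buvaf-tu-i-t-o
1. e -> o, i -> u / B C0 _: fires at position(s) 8: buvaftuuto
2. f -> v, k -> g, p -> b, s -> z, t -> d / _ Z: no change
surface: buvaftuuto


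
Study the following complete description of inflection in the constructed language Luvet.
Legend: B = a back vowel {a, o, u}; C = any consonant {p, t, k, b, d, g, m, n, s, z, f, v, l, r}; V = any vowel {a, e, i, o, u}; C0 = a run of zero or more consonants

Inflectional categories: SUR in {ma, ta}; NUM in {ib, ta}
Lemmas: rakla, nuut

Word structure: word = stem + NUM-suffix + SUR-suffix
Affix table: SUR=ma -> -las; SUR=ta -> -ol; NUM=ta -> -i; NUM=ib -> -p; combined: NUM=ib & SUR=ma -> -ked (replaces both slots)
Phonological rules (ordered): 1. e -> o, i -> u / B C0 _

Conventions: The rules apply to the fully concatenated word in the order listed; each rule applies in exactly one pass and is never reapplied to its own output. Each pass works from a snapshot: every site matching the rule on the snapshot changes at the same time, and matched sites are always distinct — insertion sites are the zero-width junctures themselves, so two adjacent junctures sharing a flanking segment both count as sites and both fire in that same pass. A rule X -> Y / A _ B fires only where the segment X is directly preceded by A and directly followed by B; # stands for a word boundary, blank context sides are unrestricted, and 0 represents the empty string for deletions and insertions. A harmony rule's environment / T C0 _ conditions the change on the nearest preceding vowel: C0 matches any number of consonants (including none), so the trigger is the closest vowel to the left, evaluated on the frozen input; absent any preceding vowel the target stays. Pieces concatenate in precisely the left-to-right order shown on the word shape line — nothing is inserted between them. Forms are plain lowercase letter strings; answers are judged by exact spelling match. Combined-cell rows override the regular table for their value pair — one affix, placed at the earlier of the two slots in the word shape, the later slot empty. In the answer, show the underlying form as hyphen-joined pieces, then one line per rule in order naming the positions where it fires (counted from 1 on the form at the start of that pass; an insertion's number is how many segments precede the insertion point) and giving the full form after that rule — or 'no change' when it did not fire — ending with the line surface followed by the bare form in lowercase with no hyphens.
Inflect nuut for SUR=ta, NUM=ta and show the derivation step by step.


underlying: nuut-i-ol
1. e -> o, i -> u / B C0 _: fires at position(s) 5: nuutuol
surface: nuutuol


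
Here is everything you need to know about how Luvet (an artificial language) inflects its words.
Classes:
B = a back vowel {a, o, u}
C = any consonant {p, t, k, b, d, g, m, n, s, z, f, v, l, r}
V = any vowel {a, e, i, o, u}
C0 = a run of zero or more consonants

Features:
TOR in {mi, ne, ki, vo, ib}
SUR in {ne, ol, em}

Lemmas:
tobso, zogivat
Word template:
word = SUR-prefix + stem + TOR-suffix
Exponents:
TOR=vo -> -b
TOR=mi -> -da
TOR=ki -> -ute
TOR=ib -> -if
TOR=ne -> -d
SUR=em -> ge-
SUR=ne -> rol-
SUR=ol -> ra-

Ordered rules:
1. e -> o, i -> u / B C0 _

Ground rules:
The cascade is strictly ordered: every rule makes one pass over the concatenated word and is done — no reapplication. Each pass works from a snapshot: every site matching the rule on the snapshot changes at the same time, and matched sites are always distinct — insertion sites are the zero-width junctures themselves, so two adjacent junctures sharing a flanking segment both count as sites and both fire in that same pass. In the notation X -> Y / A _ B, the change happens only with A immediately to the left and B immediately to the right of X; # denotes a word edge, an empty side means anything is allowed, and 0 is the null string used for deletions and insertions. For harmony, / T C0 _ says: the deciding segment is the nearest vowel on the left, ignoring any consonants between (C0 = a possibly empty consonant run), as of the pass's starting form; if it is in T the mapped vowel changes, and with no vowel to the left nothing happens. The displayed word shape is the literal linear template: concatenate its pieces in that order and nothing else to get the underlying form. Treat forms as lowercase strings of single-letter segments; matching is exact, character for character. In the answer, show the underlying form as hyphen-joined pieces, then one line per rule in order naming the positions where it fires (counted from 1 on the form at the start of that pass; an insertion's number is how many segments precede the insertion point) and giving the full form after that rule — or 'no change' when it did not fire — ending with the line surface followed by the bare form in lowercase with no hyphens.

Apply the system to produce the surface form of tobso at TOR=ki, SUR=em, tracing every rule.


underlying: ge-tobso-ute
1. e -> o, i -> u / B C0 _: fires at position(s) 10: getobsouto
surface: getobsouto


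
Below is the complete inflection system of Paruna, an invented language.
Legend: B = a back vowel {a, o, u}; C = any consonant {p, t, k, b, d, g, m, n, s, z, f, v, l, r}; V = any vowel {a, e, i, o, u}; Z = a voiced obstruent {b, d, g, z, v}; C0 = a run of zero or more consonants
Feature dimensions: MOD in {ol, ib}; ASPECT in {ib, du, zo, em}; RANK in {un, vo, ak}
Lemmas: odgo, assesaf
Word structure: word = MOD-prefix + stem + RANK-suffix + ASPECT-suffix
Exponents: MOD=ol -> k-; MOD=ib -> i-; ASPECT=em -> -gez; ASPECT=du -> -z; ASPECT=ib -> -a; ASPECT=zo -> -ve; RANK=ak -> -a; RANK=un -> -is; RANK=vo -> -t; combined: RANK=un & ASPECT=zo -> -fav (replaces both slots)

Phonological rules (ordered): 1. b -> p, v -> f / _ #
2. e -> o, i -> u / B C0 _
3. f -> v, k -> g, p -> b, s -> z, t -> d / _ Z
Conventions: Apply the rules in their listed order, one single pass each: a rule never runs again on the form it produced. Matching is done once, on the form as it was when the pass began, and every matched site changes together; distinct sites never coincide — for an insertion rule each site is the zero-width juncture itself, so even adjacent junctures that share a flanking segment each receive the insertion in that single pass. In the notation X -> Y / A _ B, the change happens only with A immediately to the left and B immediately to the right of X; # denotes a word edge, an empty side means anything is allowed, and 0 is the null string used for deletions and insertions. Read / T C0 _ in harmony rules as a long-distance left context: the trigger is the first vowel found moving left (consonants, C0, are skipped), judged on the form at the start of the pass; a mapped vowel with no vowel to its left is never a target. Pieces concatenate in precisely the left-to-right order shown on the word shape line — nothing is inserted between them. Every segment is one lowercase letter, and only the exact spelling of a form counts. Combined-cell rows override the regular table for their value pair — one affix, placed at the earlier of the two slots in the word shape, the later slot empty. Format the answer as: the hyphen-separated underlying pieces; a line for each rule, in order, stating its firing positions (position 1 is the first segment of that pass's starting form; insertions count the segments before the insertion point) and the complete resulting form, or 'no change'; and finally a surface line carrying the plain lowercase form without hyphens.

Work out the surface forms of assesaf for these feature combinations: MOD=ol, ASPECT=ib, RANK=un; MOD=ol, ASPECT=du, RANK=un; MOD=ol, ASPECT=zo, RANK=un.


cell MOD=ol, ASPECT=ib, RANK=un:
underlying: k-assesaf-is-a
1. b -> p, v -> f / _ #: no change
2. e -> o, i -> u / B C0 _: fires at position(s) 5, 9: kassosafusa
3. f -> v, k -> g, p -> b, s -> z, t -> d / _ Z: no change
surface: kassosafusa

cell MOD=ol, ASPECT=du, RANK=un:
underlying: k-assesaf-is-z
1. b -> p, v -> f / _ #: no change
2. e -> o, i -> u / B C0 _: fires at position(s) 5, 9: kassosafusz
3. f -> v, k -> g, p -> b, s -> z, t -> d / _ Z: fires at position(s) 10: kassosafuzz
surface: kassosafuzz

cell MOD=ol, ASPECT=zo, RANK=un:
underlying: k-assesaf-fav
1. b -> p, v -> f / _ #: fires at position(s) 11: kassesaffaf
2. e -> o, i -> u / B C0 _: fires at position(s) 5: kassosaffaf
3. f -> v, k -> g, p -> b, s -> z, t -> d / _ Z: no change
surface: kassosaffaf


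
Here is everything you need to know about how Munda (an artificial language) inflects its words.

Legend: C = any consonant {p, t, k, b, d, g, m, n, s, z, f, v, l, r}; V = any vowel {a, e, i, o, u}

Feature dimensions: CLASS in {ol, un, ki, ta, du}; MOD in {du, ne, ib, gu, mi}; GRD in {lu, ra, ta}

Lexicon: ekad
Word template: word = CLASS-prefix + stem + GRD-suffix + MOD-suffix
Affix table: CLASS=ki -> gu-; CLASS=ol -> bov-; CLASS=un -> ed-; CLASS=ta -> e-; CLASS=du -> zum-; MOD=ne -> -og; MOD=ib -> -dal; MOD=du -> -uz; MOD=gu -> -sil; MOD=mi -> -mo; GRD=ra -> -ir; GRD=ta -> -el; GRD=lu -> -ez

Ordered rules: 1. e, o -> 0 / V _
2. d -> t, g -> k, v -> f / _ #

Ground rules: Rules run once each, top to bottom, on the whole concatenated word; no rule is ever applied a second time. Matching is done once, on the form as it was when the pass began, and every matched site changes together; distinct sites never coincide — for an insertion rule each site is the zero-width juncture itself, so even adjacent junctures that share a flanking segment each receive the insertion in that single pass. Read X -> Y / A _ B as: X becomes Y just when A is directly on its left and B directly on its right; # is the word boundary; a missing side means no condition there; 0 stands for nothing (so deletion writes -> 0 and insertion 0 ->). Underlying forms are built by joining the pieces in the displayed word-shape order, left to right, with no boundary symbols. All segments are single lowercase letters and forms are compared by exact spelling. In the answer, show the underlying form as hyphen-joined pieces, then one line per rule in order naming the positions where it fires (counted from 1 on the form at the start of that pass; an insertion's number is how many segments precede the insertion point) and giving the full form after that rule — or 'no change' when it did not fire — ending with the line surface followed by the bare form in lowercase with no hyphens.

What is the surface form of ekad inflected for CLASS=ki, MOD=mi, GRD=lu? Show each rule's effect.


underlying: gu-ekad-ez-mo
1. e, o -> 0 / V _: fires at position(s) 3: gukadezmo
2. d -> t, g -> k, v -> f / _ #: no change
surface: gukadezmo


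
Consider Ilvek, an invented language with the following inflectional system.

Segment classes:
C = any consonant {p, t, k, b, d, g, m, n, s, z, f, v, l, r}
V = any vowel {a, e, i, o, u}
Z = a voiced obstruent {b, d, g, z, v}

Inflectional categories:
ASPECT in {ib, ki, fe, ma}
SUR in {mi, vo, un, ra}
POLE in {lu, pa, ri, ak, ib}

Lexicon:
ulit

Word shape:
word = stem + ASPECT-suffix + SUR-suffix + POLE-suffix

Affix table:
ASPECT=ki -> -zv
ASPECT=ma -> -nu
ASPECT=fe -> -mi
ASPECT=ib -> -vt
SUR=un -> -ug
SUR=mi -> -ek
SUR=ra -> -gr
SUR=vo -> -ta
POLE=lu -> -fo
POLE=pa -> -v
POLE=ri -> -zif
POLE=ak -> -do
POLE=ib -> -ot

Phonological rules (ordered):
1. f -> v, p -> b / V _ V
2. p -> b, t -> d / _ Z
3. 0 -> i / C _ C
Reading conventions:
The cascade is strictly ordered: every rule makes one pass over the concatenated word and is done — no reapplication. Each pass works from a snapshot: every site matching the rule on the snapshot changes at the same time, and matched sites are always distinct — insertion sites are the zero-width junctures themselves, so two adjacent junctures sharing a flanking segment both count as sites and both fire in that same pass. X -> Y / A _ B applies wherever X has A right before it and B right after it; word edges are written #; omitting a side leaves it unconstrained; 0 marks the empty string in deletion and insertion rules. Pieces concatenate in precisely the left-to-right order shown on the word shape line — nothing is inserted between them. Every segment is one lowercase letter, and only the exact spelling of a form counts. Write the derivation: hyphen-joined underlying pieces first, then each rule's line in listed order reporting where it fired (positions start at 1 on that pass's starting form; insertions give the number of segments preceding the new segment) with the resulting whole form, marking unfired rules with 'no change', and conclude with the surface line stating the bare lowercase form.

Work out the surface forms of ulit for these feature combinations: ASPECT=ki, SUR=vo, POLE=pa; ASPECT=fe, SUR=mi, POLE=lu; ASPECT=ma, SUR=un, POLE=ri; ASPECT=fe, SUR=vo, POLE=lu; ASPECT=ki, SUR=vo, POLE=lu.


cell ASPECT=ki, SUR=vo, POLE=pa:
underlying: ulit-zv-ta-v
1. f -> v, p -> b / V _ V: no change
2. p -> b, t -> d / _ Z: fires at position(s) 4: ulidzvtav
3. 0 -> i / C _ C: inserts after position(s) 4, 5, 6: ulidizivitav
surface: ulidizivitav

cell ASPECT=fe, SUR=mi, POLE=lu:
underlying: ulit-mi-ek-fo
1. f -> v, p -> b / V _ V: no change
2. p -> b, t -> d / _ Z: no change
3. 0 -> i / C _ C: inserts after position(s) 4, 8: ulitimiekifo
surface: ulitimiekifo

cell ASPECT=ma, SUR=un, POLE=ri:
underlying: ulit-nu-ug-zif
1. f -> v, p -> b / V _ V: no change
2. p -> b, t -> d / _ Z: no change
3. 0 -> i / C _ C: inserts after position(s) 4, 8: ulitinuugizif
surface: ulitinuugizif

cell ASPECT=fe, SUR=vo, POLE=lu:
underlying: ulit-mi-ta-fo
1. f -> v, p -> b / V _ V: fires at position(s) 9: ulitmitavo
2. p -> b, t -> d / _ Z: no change
3. 0 -> i / C _ C: inserts after position(s) 4: ulitimitavo
surface: ulitimitavo

cell ASPECT=ki, SUR=vo, POLE=lu:
underlying: ulit-zv-ta-fo
1. f -> v, p -> b / V _ V: fires at position(s) 9: ulitzvtavo
2. p -> b, t -> d / _ Z: fires at position(s) 4: ulidzvtavo
3. 0 -> i / C _ C: inserts after position(s) 4, 5, 6: ulidizivitavo
surface: ulidizivitavo


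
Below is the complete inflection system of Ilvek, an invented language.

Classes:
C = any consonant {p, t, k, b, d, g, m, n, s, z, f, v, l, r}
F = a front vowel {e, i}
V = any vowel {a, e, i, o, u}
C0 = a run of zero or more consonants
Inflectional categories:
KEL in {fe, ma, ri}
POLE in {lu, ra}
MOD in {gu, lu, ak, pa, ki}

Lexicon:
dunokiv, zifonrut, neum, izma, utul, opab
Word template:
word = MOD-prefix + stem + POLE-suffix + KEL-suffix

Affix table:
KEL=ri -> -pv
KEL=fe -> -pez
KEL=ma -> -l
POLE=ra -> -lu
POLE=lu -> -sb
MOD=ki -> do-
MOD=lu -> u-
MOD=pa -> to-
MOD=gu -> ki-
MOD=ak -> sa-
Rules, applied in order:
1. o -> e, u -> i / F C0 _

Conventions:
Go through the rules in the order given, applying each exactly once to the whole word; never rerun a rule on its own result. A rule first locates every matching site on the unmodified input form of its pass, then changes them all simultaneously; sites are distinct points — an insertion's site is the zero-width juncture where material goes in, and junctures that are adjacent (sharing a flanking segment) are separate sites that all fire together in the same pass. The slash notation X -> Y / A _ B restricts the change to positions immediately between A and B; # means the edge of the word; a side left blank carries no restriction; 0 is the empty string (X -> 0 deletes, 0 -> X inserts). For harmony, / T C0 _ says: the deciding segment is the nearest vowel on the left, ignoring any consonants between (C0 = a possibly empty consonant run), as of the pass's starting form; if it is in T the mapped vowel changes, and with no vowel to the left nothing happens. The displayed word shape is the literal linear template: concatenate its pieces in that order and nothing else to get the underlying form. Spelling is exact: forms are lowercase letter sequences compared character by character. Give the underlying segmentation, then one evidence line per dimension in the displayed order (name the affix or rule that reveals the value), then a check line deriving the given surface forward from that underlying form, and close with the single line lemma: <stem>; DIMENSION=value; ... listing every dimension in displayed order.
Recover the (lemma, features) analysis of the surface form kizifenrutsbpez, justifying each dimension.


underlying: ki-zifonrut-sb-pez
KEL=fe - signalled by the affix -pez
POLE=lu - signalled by the affix -sb
MOD=gu - signalled by the affix ki-
check: kizifonrutsbpez -> kizifenrutsbpez
lemma: zifonrut; KEL=fe; POLE=lu; MOD=gu


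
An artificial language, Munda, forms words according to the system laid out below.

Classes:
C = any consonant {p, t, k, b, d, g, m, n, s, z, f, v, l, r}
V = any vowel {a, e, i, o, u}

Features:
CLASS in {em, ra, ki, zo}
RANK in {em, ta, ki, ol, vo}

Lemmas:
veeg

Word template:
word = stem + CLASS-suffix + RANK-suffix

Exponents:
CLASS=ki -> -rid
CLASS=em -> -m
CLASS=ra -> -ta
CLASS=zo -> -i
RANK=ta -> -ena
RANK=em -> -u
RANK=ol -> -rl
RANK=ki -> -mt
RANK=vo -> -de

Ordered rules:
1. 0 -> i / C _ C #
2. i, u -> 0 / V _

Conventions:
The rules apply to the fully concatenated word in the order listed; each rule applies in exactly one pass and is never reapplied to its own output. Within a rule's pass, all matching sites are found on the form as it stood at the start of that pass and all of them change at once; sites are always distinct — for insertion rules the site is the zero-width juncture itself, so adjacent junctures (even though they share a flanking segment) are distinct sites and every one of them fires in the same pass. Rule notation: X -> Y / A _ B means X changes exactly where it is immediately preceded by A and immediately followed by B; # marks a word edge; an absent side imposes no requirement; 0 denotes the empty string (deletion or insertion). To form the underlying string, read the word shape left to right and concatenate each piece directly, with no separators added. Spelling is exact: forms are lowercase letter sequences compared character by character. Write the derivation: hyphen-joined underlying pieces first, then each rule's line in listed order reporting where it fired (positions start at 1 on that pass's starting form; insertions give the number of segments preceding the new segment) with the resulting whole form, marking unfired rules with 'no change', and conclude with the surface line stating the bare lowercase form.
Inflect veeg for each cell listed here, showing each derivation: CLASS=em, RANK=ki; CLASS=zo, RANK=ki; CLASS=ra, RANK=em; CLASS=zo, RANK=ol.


cell CLASS=em, RANK=ki:
underlying: veeg-m-mt
1. 0 -> i / C _ C #: inserts after position(s) 6: veegmmit
2. i, u -> 0 / V _: no change
surface: veegmmit

cell CLASS=zo, RANK=ki:
underlying: veeg-i-mt
1. 0 -> i / C _ C #: inserts after position(s) 6: veegimit
2. i, u -> 0 / V _: no change
surface: veegimit

cell CLASS=ra, RANK=em:
underlying: veeg-ta-u
1. 0 -> i / C _ C #: no change
2. i, u -> 0 / V _: fires at position(s) 7: veegta
surface: veegta

cell CLASS=zo, RANK=ol:
underlying: veeg-i-rl
1. 0 -> i / C _ C #: inserts after position(s) 6: veegiril
2. i, u -> 0 / V _: no change
surface: veegiril


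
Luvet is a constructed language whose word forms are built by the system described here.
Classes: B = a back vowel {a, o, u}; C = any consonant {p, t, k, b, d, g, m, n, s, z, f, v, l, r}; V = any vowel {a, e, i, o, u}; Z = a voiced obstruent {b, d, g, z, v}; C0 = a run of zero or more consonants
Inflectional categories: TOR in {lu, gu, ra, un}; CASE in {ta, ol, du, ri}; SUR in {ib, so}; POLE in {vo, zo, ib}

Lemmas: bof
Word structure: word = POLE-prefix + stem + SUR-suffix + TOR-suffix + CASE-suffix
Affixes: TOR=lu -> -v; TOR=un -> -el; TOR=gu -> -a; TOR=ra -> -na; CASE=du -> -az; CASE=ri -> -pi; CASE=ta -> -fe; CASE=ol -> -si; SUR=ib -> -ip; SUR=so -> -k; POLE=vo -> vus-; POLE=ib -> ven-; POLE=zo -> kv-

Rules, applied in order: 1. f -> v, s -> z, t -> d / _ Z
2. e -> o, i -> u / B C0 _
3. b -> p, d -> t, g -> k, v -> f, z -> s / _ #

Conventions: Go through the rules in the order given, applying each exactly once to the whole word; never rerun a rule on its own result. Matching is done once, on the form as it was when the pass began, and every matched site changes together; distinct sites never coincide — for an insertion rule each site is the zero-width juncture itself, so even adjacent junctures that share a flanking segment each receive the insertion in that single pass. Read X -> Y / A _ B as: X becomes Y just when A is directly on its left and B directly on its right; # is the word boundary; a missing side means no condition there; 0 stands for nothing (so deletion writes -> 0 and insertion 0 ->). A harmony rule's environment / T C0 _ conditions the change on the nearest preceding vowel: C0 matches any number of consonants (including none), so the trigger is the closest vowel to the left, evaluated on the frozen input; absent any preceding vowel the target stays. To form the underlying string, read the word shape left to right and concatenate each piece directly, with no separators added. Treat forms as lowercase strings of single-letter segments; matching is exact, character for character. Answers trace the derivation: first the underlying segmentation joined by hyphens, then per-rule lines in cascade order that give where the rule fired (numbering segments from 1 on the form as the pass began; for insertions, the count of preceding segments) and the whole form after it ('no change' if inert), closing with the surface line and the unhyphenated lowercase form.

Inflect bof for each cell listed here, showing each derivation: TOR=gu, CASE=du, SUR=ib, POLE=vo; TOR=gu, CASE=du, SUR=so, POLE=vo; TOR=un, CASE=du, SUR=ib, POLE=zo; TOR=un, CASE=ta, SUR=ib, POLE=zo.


cell TOR=gu, CASE=du, SUR=ib, POLE=vo:
underlying: vus-bof-ip-a-az
1. f -> v, s -> z, t -> d / _ Z: fires at position(s) 3: vuzbofipaaz
2. e -> o, i -> u / B C0 _: fires at position(s) 7: vuzbofupaaz
3. b -> p, d -> t, g -> k, v -> f, z -> s / _ #: fires at position(s) 11: vuzbofupaas
surface: vuzbofupaas

cell TOR=gu, CASE=du, SUR=so, POLE=vo:
underlying: vus-bof-k-a-az
1. f -> v, s -> z, t -> d / _ Z: fires at position(s) 3: vuzbofkaaz
2. e -> o, i -> u / B C0 _: no change
3. b -> p, d -> t, g -> k, v -> f, z -> s / _ #: fires at position(s) 10: vuzbofkaas
surface: vuzbofkaas

cell TOR=un, CASE=du, SUR=ib, POLE=zo:
underlying: kv-bof-ip-el-az
1. f -> v, s -> z, t -> d / _ Z: no change
2. e -> o, i -> u / B C0 _: fires at position(s) 6: kvbofupelaz
3. b -> p, d -> t, g -> k, v -> f, z -> s / _ #: fires at position(s) 11: kvbofupelas
surface: kvbofupelas

cell TOR=un, CASE=ta, SUR=ib, POLE=zo:
underlying: kv-bof-ip-el-fe
1. f -> v, s -> z, t -> d / _ Z: no change
2. e -> o, i -> u / B C0 _: fires at position(s) 6: kvbofupelfe
3. b -> p, d -> t, g -> k, v -> f, z -> s / _ #: no change
surface: kvbofupelfe


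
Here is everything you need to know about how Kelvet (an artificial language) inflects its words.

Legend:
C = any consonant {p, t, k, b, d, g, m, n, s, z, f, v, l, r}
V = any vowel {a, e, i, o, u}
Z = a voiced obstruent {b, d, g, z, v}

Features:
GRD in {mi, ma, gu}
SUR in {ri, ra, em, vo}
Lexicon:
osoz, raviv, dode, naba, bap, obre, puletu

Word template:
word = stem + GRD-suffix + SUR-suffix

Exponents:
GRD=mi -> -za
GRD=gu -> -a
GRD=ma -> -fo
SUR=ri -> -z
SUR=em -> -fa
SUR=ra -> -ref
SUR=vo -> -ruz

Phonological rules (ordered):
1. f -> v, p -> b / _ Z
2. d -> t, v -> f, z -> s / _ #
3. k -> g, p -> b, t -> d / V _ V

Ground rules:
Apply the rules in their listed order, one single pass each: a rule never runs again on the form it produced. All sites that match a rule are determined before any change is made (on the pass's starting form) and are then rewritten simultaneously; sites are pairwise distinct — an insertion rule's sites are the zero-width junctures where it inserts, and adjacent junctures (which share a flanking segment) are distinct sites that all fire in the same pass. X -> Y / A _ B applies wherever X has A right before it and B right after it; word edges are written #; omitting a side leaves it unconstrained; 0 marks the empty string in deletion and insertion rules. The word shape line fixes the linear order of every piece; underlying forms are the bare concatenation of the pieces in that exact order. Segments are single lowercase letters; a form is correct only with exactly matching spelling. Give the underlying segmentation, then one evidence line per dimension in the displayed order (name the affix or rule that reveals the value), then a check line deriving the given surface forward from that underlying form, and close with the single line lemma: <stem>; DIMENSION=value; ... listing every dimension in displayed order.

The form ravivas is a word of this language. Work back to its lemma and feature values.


underlying: raviv-a-z
GRD=gu - signalled by the affix -a
SUR=ri - signalled by the affix -z
check: ravivaz -> ravivaz -> ravivas -> ravivas
lemma: raviv; GRD=gu; SUR=ri


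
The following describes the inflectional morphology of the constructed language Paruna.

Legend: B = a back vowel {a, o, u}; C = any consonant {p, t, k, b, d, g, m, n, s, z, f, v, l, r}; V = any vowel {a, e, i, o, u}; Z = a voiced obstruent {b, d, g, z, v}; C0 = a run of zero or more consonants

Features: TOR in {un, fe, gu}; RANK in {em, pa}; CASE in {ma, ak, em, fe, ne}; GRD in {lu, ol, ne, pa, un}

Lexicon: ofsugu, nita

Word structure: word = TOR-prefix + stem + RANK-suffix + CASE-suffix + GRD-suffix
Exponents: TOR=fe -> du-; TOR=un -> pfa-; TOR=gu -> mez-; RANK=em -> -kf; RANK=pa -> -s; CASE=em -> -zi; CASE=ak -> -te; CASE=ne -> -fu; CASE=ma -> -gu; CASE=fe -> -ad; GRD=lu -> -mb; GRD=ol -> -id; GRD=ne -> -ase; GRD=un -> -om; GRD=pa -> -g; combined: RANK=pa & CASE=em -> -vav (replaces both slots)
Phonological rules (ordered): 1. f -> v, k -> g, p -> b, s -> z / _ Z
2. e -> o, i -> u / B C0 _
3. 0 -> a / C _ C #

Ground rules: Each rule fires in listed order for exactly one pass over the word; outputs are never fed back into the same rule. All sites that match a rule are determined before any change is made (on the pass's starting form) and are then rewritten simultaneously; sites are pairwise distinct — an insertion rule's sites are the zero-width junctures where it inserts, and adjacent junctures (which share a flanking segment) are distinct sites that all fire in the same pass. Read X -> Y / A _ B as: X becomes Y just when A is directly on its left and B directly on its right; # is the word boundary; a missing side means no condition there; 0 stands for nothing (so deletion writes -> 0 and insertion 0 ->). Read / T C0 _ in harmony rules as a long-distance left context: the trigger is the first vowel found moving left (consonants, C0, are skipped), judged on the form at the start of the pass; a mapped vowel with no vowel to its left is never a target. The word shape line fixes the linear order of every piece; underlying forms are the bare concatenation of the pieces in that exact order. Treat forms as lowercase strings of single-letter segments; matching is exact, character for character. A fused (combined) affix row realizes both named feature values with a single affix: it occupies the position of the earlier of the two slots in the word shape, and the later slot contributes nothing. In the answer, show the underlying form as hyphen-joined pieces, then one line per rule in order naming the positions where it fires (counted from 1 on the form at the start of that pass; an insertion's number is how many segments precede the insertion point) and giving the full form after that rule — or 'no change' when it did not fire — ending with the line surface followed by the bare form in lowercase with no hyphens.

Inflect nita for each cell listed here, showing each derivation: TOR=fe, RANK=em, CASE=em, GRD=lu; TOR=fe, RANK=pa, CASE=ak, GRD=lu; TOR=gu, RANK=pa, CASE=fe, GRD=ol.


cell TOR=fe, RANK=em, CASE=em, GRD=lu:
underlying: du-nita-kf-zi-mb
1. f -> v, k -> g, p -> b, s -> z / _ Z: fires at position(s) 8: dunitakvzimb
2. e -> o, i -> u / B C0 _: fires at position(s) 4, 10: dunutakvzumb
3. 0 -> a / C _ C #: inserts after position(s) 11: dunutakvzumab
surface: dunutakvzumab

cell TOR=fe, RANK=pa, CASE=ak, GRD=lu:
underlying: du-nita-s-te-mb
1. f -> v, k -> g, p -> b, s -> z / _ Z: no change
2. e -> o, i -> u / B C0 _: fires at position(s) 4, 9: dunutastomb
3. 0 -> a / C _ C #: inserts after position(s) 10: dunutastomab
surface: dunutastomab

cell TOR=gu, RANK=pa, CASE=fe, GRD=ol:
underlying: mez-nita-s-ad-id
1. f -> v, k -> g, p -> b, s -> z / _ Z: no change
2. e -> o, i -> u / B C0 _: fires at position(s) 11: meznitasadud
3. 0 -> a / C _ C #: no change
surface: meznitasadud


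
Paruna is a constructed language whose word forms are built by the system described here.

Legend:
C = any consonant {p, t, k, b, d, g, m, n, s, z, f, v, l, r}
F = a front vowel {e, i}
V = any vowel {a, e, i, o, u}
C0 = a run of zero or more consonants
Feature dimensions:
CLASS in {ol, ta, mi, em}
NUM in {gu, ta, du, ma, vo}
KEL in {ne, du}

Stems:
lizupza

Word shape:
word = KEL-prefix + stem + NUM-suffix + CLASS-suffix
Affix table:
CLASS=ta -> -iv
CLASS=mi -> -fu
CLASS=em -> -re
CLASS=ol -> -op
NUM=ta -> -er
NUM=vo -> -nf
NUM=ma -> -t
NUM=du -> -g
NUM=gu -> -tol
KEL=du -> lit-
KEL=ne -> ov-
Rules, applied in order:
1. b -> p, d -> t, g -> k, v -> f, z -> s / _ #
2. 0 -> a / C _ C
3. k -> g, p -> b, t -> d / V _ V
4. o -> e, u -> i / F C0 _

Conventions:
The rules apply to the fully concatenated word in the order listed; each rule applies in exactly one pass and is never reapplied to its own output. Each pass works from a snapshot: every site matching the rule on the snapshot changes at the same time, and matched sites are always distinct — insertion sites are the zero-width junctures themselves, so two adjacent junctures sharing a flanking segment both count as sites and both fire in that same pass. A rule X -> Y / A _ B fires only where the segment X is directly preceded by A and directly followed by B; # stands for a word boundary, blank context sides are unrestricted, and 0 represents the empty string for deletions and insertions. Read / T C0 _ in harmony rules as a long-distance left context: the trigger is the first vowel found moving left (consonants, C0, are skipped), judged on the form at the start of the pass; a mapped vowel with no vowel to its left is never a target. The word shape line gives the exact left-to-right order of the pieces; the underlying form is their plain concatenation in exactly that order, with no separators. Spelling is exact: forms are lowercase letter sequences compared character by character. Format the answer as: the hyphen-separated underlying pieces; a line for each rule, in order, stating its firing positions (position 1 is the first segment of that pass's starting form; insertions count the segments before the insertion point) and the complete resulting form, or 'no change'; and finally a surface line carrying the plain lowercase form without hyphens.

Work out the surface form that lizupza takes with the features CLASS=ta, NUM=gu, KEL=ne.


underlying: ov-lizupza-tol-iv
1. b -> p, d -> t, g -> k, v -> f, z -> s / _ #: fires at position(s) 14: ovlizupzatolif
2. 0 -> a / C _ C: inserts after position(s) 2, 7: ovalizupazatolif
3. k -> g, p -> b, t -> d / V _ V: fires at position(s) 8, 12: ovalizubazadolif
4. o -> e, u -> i / F C0 _: fires at position(s) 7: ovalizibazadolif
surface: ovalizibazadolif


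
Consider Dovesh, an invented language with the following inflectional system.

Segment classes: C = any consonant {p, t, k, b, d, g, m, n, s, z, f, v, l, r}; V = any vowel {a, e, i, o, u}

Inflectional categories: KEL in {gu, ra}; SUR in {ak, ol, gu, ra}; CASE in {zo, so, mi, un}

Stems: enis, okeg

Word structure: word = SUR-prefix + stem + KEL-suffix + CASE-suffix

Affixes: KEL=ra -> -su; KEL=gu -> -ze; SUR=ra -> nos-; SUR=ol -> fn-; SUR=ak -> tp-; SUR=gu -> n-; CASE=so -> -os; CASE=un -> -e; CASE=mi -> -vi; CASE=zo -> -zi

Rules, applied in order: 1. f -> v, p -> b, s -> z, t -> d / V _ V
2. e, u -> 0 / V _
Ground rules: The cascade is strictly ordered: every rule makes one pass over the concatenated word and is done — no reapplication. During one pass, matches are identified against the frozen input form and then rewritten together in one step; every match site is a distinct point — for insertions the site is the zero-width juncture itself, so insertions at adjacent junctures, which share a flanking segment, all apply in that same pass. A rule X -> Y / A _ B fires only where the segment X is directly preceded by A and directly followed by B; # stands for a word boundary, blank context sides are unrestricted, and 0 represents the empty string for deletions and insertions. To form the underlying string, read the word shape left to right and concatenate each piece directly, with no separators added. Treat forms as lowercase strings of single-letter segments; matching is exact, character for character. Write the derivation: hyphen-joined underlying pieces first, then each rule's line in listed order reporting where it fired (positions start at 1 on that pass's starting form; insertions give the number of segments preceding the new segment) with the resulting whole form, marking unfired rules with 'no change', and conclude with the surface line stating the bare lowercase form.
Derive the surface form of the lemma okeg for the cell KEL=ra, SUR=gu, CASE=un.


underlying: n-okeg-su-e
1. f -> v, p -> b, s -> z, t -> d / V _ V: no change
2. e, u -> 0 / V _: fires at position(s) 8: nokegsu
surface: nokegsu
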